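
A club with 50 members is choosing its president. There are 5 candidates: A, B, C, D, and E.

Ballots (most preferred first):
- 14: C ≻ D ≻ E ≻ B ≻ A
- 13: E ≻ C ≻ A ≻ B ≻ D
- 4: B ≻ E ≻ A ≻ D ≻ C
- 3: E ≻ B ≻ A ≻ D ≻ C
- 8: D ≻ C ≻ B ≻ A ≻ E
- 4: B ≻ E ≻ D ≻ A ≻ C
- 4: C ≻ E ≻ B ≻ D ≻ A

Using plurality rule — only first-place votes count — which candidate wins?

C

First-place votes: A 0, B 8, C 18, D 8, E 16.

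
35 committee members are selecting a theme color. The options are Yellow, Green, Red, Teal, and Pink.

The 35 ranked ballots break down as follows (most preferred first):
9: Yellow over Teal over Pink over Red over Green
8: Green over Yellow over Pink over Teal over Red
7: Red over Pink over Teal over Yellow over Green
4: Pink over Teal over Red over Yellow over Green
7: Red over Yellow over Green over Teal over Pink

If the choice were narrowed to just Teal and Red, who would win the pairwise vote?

Teal

Teal is ranked above Red on 21 ballots; Red above Teal on 14.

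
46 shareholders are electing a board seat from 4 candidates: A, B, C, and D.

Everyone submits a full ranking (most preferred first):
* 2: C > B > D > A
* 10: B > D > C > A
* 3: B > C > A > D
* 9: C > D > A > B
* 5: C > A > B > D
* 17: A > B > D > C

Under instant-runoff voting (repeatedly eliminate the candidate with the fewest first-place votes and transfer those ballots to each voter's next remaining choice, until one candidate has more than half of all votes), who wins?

C

Round 1: A 17, B 13, C 16, D 0. D eliminated.
Round 2: A 17, B 13, C 16. B eliminated.
Round 3: A 17, C 29. C has a majority (≥24).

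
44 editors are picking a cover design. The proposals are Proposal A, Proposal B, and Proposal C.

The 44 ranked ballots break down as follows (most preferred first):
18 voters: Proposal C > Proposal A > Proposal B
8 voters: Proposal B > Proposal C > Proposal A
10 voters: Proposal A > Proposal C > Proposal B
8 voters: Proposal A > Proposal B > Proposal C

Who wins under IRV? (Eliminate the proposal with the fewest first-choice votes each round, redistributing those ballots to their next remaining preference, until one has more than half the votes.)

Proposal C

Round 1: Proposal A 18, Proposal B 8, Proposal C 18. Proposal B eliminated.
Round 2: Proposal A 18, Proposal C 26. Proposal C has a majority (≥23).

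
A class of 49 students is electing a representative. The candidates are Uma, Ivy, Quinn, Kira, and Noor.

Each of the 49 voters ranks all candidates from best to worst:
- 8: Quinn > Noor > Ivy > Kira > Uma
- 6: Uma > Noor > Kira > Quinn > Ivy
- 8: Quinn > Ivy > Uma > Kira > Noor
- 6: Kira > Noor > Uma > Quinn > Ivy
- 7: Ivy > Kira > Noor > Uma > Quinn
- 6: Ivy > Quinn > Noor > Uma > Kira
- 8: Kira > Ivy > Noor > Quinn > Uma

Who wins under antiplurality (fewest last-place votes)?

Last-place votes: Uma 16, Ivy 12, Quinn 7, Kira 6, Noor 8.

Kira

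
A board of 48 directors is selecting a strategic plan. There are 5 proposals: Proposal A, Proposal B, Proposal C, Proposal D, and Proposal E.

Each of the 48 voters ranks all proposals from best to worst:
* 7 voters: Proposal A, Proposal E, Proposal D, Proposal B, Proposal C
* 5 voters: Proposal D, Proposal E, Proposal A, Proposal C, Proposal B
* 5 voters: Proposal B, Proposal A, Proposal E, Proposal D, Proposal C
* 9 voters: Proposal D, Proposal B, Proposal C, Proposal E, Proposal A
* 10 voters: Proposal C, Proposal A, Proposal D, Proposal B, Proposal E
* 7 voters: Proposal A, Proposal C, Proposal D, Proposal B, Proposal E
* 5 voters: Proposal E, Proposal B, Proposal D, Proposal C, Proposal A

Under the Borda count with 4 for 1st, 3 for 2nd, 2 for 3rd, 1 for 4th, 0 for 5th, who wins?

Proposal A: 7×4 + 5×2 + 5×3 + 9×0 + 10×3 + 7×4 + 5×0 = 111
Proposal B: 7×1 + 5×0 + 5×4 + 9×3 + 10×1 + 7×1 + 5×3 = 86
Proposal C: 7×0 + 5×1 + 5×0 + 9×2 + 10×4 + 7×3 + 5×1 = 89
Proposal D: 7×2 + 5×4 + 5×1 + 9×4 + 10×2 + 7×2 + 5×2 = 119
Proposal E: 7×3 + 5×3 + 5×2 + 9×1 + 10×0 + 7×0 + 5×4 = 75

Proposal D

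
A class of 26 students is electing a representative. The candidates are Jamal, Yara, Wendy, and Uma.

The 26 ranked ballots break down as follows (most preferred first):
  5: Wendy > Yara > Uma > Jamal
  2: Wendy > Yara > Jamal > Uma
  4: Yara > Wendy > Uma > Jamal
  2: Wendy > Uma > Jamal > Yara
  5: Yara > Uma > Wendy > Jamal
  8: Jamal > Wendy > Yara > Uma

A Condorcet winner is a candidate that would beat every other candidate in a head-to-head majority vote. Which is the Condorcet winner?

Wendy

Wendy vs Jamal: 18–8
Wendy vs Yara: 17–9
Wendy vs Uma: 21–5
Wendy beats every other candidate.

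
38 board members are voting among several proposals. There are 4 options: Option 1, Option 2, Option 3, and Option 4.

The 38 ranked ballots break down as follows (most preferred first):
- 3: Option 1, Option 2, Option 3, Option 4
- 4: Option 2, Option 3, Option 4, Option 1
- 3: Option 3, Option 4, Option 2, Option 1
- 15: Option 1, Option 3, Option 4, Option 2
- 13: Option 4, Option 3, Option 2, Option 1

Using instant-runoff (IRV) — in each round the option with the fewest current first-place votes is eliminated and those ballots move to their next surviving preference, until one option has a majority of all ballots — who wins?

Option 4

Round 1: Option 1 18, Option 2 4, Option 3 3, Option 4 13. Option 3 eliminated.
Round 2: Option 1 18, Option 2 4, Option 4 16. Option 2 eliminated.
Round 3: Option 1 18, Option 4 20. Option 4 has a majority (≥20).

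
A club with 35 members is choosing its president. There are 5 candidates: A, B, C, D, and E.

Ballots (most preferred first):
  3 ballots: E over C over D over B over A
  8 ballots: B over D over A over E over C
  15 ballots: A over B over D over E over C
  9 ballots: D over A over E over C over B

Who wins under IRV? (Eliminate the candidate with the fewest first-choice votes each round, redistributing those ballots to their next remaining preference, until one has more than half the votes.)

Round 1: A 15, B 8, C 0, D 9, E 3. C eliminated.
Round 2: A 15, B 8, D 9, E 3. E eliminated.
Round 3: A 15, B 8, D 12. B eliminated.
Round 4: A 15, D 20. D has a majority (≥18).

D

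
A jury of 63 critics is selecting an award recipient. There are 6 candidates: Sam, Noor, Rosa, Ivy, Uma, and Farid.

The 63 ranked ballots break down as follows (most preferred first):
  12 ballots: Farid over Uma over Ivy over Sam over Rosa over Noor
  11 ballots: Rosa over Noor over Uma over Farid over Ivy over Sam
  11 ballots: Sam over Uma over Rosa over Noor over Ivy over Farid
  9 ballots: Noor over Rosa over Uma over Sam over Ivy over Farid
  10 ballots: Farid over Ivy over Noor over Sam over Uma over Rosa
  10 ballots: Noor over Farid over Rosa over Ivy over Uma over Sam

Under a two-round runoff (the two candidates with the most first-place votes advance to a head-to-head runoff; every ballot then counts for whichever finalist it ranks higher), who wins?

Round 1 first-place votes: Sam 11, Noor 19, Rosa 11, Ivy 0, Uma 0, Farid 22. Farid and Noor advance.
Runoff: Farid is ranked above Noor on 22 ballots, Noor above Farid on 41.

Noor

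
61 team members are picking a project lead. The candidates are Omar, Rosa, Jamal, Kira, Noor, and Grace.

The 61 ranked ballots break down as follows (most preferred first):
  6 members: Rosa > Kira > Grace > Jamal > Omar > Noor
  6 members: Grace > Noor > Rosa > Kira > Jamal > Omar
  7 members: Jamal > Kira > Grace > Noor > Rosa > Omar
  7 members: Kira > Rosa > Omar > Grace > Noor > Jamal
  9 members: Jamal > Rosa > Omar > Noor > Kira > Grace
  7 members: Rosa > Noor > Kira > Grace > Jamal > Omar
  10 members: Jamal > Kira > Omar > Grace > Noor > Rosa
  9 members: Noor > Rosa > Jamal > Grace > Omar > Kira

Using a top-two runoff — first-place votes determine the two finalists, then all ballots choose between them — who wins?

Rosa

Round 1 first-place votes: Omar 0, Rosa 13, Jamal 26, Kira 7, Noor 9, Grace 6. Jamal and Rosa advance.
Runoff: Jamal is ranked above Rosa on 26 ballots, Rosa above Jamal on 35.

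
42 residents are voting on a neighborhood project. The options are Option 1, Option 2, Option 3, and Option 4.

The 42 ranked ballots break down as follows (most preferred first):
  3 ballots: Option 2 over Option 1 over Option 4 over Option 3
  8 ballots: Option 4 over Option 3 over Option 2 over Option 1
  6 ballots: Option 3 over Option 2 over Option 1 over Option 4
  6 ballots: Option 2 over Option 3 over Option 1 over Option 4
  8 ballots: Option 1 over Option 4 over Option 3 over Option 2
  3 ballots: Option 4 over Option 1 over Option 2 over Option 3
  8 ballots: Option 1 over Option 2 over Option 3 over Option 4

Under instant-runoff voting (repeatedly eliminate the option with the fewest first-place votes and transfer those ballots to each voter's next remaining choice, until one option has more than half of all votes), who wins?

Round 1: Option 1 16, Option 2 9, Option 3 6, Option 4 11. Option 3 eliminated.
Round 2: Option 1 16, Option 2 15, Option 4 11. Option 4 eliminated.
Round 3: Option 1 19, Option 2 23. Option 2 has a majority (≥22).

Option 2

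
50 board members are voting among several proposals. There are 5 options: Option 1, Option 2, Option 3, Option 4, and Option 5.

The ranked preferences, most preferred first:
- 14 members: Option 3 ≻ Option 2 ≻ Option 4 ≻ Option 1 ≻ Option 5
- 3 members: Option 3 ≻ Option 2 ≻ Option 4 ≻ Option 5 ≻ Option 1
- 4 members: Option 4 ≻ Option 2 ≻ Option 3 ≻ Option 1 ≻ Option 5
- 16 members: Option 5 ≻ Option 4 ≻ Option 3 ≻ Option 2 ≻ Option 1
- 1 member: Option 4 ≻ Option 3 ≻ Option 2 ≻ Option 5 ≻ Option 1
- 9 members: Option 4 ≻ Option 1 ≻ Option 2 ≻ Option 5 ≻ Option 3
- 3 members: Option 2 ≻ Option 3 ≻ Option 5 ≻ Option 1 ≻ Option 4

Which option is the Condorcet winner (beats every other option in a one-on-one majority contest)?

Option 4 vs Option 1: 47–3
Option 4 vs Option 2: 30–20
Option 4 vs Option 3: 30–20
Option 4 vs Option 5: 31–19
Option 4 beats every other option.

Option 4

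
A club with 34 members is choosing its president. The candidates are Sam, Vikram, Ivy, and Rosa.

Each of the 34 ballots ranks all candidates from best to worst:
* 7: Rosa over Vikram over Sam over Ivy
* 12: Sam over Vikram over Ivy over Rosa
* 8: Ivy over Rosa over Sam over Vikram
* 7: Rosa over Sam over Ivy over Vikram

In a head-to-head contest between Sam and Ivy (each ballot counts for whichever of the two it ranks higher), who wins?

Sam

Sam is ranked above Ivy on 26 ballots; Ivy above Sam on 8.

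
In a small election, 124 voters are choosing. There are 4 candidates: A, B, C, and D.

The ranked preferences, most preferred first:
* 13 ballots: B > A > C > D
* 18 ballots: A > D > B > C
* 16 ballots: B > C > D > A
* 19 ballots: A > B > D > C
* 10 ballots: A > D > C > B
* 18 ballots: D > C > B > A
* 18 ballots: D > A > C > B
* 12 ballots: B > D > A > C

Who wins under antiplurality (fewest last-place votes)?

Last-place votes: A 34, B 28, C 49, D 13.

D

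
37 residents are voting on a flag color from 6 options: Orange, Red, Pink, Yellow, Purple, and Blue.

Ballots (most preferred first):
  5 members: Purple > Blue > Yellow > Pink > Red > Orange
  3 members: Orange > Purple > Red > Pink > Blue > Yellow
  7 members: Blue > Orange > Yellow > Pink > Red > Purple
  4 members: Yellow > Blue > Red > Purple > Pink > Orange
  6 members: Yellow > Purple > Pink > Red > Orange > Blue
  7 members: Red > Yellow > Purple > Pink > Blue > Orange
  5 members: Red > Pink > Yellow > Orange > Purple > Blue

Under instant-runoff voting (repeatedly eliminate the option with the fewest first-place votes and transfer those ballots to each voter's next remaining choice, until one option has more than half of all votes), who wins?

Round 1: Orange 3, Red 12, Pink 0, Yellow 10, Purple 5, Blue 7. Pink eliminated.
Round 2: Orange 3, Red 12, Yellow 10, Purple 5, Blue 7. Orange eliminated.
Round 3: Red 12, Yellow 10, Purple 8, Blue 7. Blue eliminated.
Round 4: Red 12, Yellow 17, Purple 8. Purple eliminated.
Round 5: Red 15, Yellow 22. Yellow has a majority (≥19).

Yellow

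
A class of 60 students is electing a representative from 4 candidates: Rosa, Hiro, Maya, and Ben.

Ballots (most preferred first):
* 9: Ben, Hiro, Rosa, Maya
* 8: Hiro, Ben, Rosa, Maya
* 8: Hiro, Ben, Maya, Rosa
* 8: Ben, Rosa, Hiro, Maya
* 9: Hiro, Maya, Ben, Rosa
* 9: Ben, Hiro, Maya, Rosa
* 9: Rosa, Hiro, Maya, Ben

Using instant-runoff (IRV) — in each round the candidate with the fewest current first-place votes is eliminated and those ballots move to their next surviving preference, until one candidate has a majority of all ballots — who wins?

Round 1: Rosa 9, Hiro 25, Maya 0, Ben 26. Maya eliminated.
Round 2: Rosa 9, Hiro 25, Ben 26. Rosa eliminated.
Round 3: Hiro 34, Ben 26. Hiro has a majority (≥31).

Hiro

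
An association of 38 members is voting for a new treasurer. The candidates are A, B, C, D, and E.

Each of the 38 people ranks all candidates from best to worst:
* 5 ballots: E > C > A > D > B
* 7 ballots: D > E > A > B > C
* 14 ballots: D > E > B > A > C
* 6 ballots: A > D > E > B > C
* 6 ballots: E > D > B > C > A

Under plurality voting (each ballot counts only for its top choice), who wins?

D

First-place votes: A 6, B 0, C 0, D 21, E 11.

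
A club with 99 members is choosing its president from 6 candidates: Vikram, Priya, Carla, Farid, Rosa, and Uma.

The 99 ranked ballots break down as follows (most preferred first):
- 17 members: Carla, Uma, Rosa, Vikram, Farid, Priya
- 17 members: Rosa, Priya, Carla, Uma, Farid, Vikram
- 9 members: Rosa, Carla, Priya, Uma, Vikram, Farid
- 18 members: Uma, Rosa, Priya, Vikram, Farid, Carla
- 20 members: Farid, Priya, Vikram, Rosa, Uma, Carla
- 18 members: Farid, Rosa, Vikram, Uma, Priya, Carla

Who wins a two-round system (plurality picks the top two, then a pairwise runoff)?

Round 1 first-place votes: Vikram 0, Priya 0, Carla 17, Farid 38, Rosa 26, Uma 18. Farid and Rosa advance.
Runoff: Farid is ranked above Rosa on 38 ballots, Rosa above Farid on 61.

Rosa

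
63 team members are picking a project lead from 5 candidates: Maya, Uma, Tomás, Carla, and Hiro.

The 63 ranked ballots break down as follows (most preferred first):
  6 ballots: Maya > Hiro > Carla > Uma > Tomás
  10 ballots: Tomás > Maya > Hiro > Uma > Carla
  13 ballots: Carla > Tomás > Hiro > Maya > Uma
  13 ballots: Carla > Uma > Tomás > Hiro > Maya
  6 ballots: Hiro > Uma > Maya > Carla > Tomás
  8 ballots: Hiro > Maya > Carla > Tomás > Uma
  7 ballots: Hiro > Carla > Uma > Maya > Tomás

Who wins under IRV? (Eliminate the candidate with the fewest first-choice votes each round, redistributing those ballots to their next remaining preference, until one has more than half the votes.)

Hiro

Round 1: Maya 6, Uma 0, Tomás 10, Carla 26, Hiro 21. Uma eliminated.
Round 2: Maya 6, Tomás 10, Carla 26, Hiro 21. Maya eliminated.
Round 3: Tomás 10, Carla 26, Hiro 27. Tomás eliminated.
Round 4: Carla 26, Hiro 37. Hiro has a majority (≥32).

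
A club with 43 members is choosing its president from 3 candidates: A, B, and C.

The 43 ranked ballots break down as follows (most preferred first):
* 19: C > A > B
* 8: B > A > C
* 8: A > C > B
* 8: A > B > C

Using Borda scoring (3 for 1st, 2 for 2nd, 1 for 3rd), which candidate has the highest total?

A: 19×2 + 8×2 + 8×3 + 8×3 = 102
B: 19×1 + 8×3 + 8×1 + 8×2 = 67
C: 19×3 + 8×1 + 8×2 + 8×1 = 89

A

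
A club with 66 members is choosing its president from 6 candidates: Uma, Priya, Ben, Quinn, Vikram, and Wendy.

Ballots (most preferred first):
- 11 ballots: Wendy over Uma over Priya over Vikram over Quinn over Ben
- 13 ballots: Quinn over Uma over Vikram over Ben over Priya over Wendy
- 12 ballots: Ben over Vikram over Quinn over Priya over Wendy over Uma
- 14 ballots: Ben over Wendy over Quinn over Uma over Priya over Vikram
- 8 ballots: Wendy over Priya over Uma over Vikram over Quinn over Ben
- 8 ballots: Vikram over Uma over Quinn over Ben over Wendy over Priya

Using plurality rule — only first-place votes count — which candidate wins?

First-place votes: Uma 0, Priya 0, Ben 26, Quinn 13, Vikram 8, Wendy 19.

Ben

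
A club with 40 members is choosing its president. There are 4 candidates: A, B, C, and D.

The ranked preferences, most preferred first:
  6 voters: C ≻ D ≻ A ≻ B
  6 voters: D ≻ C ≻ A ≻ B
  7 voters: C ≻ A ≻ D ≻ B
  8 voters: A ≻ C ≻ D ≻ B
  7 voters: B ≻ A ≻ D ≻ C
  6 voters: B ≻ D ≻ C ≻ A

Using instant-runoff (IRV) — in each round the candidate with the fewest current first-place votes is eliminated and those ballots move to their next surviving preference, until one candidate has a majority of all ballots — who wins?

C

Round 1: A 8, B 13, C 13, D 6. D eliminated.
Round 2: A 8, B 13, C 19. A eliminated.
Round 3: B 13, C 27. C has a majority (≥21).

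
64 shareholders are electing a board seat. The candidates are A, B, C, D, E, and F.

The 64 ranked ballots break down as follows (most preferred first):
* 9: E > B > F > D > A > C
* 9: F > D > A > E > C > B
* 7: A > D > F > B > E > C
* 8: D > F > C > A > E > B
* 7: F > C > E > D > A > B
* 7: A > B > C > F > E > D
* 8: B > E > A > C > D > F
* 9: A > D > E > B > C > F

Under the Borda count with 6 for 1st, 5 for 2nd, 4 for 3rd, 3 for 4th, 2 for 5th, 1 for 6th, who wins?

A: 9×2 + 9×4 + 7×6 + 8×3 + 7×2 + 7×6 + 8×4 + 9×6 = 262
B: 9×5 + 9×1 + 7×3 + 8×1 + 7×1 + 7×5 + 8×6 + 9×3 = 200
C: 9×1 + 9×2 + 7×1 + 8×4 + 7×5 + 7×4 + 8×3 + 9×2 = 171
D: 9×3 + 9×5 + 7×5 + 8×6 + 7×3 + 7×1 + 8×2 + 9×5 = 244
E: 9×6 + 9×3 + 7×2 + 8×2 + 7×4 + 7×2 + 8×5 + 9×4 = 229
F: 9×4 + 9×6 + 7×4 + 8×5 + 7×6 + 7×3 + 8×1 + 9×1 = 238

A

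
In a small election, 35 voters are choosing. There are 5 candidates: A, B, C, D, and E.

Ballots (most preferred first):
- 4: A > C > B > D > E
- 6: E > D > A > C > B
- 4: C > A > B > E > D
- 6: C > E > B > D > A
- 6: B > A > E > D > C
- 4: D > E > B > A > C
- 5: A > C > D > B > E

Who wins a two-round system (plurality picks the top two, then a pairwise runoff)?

Round 1 first-place votes: A 9, B 6, C 10, D 4, E 6. C and A advance.
Runoff: C is ranked above A on 10 ballots, A above C on 25.

A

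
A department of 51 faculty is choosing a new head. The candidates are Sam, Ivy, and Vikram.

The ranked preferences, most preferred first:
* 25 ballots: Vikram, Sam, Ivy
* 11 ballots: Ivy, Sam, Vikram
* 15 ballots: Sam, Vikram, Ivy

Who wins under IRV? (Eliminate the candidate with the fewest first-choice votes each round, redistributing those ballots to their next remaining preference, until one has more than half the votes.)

Sam

Round 1: Sam 15, Ivy 11, Vikram 25. Ivy eliminated.
Round 2: Sam 26, Vikram 25. Sam has a majority (≥26).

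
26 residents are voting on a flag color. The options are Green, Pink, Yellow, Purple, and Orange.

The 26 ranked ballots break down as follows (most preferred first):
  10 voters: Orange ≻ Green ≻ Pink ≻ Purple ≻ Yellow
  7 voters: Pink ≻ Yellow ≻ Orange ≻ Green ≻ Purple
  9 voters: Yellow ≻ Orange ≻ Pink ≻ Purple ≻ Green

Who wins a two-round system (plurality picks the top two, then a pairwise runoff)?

Yellow

Round 1 first-place votes: Green 0, Pink 7, Yellow 9, Purple 0, Orange 10. Orange and Yellow advance.
Runoff: Orange is ranked above Yellow on 10 ballots, Yellow above Orange on 16.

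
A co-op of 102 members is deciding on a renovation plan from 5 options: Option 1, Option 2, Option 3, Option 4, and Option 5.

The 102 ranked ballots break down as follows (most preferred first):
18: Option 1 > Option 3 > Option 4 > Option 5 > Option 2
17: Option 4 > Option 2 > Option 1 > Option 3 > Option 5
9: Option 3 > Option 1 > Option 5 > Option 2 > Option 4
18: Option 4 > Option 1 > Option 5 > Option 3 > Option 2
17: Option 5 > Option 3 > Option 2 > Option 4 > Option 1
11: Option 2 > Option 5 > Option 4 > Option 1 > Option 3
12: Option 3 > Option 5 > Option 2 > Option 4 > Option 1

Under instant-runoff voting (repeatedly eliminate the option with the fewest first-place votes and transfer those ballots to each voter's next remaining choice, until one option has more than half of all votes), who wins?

Option 3

Round 1: Option 1 18, Option 2 11, Option 3 21, Option 4 35, Option 5 17. Option 2 eliminated.
Round 2: Option 1 18, Option 3 21, Option 4 35, Option 5 28. Option 1 eliminated.
Round 3: Option 3 39, Option 4 35, Option 5 28. Option 5 eliminated.
Round 4: Option 3 56, Option 4 46. Option 3 has a majority (≥52).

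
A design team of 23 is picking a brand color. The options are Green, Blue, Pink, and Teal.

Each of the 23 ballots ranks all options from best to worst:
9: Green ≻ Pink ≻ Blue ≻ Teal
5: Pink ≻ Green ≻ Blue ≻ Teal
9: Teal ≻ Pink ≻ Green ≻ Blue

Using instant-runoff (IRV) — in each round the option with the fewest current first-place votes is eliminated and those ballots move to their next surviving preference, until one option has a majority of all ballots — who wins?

Green

Round 1: Green 9, Blue 0, Pink 5, Teal 9. Blue eliminated.
Round 2: Green 9, Pink 5, Teal 9. Pink eliminated.
Round 3: Green 14, Teal 9. Green has a majority (≥12).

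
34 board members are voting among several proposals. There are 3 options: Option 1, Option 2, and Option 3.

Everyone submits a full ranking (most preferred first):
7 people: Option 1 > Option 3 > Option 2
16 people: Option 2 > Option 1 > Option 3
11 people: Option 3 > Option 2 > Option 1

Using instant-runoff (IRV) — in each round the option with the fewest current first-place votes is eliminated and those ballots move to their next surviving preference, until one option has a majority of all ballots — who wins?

Round 1: Option 1 7, Option 2 16, Option 3 11. Option 1 eliminated.
Round 2: Option 2 16, Option 3 18. Option 3 has a majority (≥18).

Option 3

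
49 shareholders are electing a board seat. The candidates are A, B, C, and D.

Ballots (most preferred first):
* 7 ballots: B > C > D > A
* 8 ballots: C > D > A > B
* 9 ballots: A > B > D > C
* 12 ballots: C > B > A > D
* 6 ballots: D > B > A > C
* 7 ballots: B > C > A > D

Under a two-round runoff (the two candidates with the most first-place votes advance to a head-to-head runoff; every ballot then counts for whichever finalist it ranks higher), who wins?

Round 1 first-place votes: A 9, B 14, C 20, D 6. C and B advance.
Runoff: C is ranked above B on 20 ballots, B above C on 29.

B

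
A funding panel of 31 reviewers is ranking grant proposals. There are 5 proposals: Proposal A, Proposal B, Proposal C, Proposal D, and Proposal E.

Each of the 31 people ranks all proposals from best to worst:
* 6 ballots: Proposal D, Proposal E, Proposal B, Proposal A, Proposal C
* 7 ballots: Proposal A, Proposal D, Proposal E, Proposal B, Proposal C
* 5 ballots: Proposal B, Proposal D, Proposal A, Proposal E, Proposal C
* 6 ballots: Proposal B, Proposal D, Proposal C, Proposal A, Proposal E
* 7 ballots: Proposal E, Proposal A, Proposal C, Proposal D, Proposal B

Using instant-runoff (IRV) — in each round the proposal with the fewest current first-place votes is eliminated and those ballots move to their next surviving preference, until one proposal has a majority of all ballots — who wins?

Round 1: Proposal A 7, Proposal B 11, Proposal C 0, Proposal D 6, Proposal E 7. Proposal C eliminated.
Round 2: Proposal A 7, Proposal B 11, Proposal D 6, Proposal E 7. Proposal D eliminated.
Round 3: Proposal A 7, Proposal B 11, Proposal E 13. Proposal A eliminated.
Round 4: Proposal B 11, Proposal E 20. Proposal E has a majority (≥16).

Proposal E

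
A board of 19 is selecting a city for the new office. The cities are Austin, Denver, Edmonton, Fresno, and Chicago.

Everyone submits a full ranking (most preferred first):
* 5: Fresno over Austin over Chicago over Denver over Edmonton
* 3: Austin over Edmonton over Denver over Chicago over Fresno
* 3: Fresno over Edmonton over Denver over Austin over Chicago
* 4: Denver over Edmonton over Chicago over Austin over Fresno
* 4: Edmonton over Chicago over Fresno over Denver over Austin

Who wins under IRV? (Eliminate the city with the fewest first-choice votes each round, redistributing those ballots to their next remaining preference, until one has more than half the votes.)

Round 1: Austin 3, Denver 4, Edmonton 4, Fresno 8, Chicago 0. Chicago eliminated.
Round 2: Austin 3, Denver 4, Edmonton 4, Fresno 8. Austin eliminated.
Round 3: Denver 4, Edmonton 7, Fresno 8. Denver eliminated.
Round 4: Edmonton 11, Fresno 8. Edmonton has a majority (≥10).

Edmonton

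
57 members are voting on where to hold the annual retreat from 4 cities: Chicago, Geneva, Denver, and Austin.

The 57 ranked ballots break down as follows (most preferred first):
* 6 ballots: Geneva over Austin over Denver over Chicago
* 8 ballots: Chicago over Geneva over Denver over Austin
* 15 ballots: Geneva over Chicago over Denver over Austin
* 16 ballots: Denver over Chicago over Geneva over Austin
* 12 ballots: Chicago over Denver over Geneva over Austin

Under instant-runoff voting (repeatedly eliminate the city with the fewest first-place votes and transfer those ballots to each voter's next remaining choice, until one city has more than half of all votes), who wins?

Round 1: Chicago 20, Geneva 21, Denver 16, Austin 0. Austin eliminated.
Round 2: Chicago 20, Geneva 21, Denver 16. Denver eliminated.
Round 3: Chicago 36, Geneva 21. Chicago has a majority (≥29).

Chicago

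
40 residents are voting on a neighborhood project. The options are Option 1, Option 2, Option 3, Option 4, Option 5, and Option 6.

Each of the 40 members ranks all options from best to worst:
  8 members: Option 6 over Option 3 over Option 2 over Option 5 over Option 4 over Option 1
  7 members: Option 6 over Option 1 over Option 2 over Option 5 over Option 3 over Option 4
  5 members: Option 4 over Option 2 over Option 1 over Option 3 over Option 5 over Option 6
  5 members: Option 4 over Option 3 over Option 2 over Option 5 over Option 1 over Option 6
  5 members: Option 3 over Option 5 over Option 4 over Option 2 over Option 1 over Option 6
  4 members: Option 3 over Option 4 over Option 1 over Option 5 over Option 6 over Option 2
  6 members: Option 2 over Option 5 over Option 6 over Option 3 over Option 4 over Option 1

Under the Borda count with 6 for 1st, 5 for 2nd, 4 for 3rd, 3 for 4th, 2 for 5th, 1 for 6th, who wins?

Option 1: 8×1 + 7×5 + 5×4 + 5×2 + 5×2 + 4×4 + 6×1 = 105
Option 2: 8×4 + 7×4 + 5×5 + 5×4 + 5×3 + 4×1 + 6×6 = 160
Option 3: 8×5 + 7×2 + 5×3 + 5×5 + 5×6 + 4×6 + 6×3 = 166
Option 4: 8×2 + 7×1 + 5×6 + 5×6 + 5×4 + 4×5 + 6×2 = 135
Option 5: 8×3 + 7×3 + 5×2 + 5×3 + 5×5 + 4×3 + 6×5 = 137
Option 6: 8×6 + 7×6 + 5×1 + 5×1 + 5×1 + 4×2 + 6×4 = 137

Option 3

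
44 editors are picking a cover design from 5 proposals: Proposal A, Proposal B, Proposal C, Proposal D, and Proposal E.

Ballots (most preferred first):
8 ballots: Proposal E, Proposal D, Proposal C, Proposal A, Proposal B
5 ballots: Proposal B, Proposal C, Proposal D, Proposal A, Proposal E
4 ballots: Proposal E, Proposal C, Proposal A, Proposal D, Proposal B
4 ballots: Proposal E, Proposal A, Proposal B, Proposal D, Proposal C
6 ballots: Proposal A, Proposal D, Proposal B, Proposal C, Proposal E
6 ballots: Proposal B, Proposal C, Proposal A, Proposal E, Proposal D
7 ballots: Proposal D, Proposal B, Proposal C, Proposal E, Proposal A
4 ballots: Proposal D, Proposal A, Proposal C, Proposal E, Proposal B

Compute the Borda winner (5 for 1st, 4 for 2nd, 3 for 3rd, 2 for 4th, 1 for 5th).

Proposal D

Proposal A: 8×2 + 5×2 + 4×3 + 4×4 + 6×5 + 6×3 + 7×1 + 4×4 = 125
Proposal B: 8×1 + 5×5 + 4×1 + 4×3 + 6×3 + 6×5 + 7×4 + 4×1 = 129
Proposal C: 8×3 + 5×4 + 4×4 + 4×1 + 6×2 + 6×4 + 7×3 + 4×3 = 133
Proposal D: 8×4 + 5×3 + 4×2 + 4×2 + 6×4 + 6×1 + 7×5 + 4×5 = 148
Proposal E: 8×5 + 5×1 + 4×5 + 4×5 + 6×1 + 6×2 + 7×2 + 4×2 = 125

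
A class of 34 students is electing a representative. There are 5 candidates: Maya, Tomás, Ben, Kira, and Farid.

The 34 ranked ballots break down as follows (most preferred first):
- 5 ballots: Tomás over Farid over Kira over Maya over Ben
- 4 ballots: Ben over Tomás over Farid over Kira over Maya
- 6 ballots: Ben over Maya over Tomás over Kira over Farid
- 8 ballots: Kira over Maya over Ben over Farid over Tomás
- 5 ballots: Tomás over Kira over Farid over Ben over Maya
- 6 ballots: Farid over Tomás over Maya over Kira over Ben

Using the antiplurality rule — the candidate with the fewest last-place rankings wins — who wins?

Kira

Last-place votes: Maya 9, Tomás 8, Ben 11, Kira 0, Farid 6.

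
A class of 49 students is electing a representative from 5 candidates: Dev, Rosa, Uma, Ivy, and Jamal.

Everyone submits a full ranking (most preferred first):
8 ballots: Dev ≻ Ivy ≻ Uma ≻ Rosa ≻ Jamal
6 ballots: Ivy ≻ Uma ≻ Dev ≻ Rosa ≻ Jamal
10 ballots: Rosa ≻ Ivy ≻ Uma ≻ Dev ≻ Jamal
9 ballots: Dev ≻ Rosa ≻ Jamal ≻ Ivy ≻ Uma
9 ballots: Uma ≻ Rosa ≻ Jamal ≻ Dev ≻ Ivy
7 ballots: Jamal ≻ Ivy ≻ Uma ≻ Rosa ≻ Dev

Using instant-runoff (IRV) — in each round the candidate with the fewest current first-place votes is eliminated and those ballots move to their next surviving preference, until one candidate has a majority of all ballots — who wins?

Uma

Round 1: Dev 17, Rosa 10, Uma 9, Ivy 6, Jamal 7. Ivy eliminated.
Round 2: Dev 17, Rosa 10, Uma 15, Jamal 7. Jamal eliminated.
Round 3: Dev 17, Rosa 10, Uma 22. Rosa eliminated.
Round 4: Dev 17, Uma 32. Uma has a majority (≥25).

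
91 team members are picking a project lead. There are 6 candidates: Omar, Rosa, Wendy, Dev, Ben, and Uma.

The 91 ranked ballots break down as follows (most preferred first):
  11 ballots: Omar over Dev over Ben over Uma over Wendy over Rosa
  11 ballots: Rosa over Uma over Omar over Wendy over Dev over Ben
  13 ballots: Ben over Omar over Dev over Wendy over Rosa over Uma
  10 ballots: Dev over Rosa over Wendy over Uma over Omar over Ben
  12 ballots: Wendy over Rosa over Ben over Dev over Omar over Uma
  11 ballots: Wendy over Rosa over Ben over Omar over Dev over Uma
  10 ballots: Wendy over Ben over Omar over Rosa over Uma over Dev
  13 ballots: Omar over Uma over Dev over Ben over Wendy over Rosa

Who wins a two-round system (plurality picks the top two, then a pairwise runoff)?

Omar

Round 1 first-place votes: Omar 24, Rosa 11, Wendy 33, Dev 10, Ben 13, Uma 0. Wendy and Omar advance.
Runoff: Wendy is ranked above Omar on 43 ballots, Omar above Wendy on 48.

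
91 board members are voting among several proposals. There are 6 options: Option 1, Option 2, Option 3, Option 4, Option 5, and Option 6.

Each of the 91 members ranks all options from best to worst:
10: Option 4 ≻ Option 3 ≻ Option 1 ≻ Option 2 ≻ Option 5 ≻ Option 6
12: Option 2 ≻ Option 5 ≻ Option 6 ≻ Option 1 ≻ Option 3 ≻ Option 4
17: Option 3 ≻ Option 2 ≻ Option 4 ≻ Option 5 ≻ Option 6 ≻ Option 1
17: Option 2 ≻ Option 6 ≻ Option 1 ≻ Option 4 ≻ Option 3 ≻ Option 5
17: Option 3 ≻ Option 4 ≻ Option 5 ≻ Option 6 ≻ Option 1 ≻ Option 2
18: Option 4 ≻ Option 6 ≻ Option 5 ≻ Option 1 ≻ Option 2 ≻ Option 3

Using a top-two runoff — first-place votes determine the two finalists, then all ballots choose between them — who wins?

Option 2

Round 1 first-place votes: Option 1 0, Option 2 29, Option 3 34, Option 4 28, Option 5 0, Option 6 0. Option 3 and Option 2 advance.
Runoff: Option 3 is ranked above Option 2 on 44 ballots, Option 2 above Option 3 on 47.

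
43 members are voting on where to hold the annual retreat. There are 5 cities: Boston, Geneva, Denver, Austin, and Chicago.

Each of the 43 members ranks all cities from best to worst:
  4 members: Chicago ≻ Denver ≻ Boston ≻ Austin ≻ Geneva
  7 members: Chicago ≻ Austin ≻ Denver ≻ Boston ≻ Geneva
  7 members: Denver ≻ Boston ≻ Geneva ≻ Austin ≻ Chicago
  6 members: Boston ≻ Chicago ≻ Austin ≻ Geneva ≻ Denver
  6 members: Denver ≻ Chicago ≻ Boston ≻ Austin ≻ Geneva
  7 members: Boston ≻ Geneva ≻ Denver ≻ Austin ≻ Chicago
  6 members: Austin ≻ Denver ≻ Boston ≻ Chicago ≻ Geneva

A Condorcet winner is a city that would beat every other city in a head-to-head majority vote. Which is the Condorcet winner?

Denver vs Boston: 30–13
Denver vs Geneva: 30–13
Denver vs Austin: 24–19
Denver vs Chicago: 26–17
Denver beats every other city.

Denver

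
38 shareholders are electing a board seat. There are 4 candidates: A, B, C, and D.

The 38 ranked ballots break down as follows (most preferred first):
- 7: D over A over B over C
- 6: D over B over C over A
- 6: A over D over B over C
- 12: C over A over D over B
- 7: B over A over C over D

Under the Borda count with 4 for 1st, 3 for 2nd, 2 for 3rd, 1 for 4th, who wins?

A: 7×3 + 6×1 + 6×4 + 12×3 + 7×3 = 108
B: 7×2 + 6×3 + 6×2 + 12×1 + 7×4 = 84
C: 7×1 + 6×2 + 6×1 + 12×4 + 7×2 = 87
D: 7×4 + 6×4 + 6×3 + 12×2 + 7×1 = 101

A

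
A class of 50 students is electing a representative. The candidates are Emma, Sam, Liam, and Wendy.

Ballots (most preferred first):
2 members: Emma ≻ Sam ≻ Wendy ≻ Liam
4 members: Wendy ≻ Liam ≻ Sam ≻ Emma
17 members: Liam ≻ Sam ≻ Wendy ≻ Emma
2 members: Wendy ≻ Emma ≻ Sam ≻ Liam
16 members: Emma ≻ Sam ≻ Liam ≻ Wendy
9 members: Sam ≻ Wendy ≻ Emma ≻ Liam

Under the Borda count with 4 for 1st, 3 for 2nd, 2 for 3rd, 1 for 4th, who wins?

Sam

Emma: 2×4 + 4×1 + 17×1 + 2×3 + 16×4 + 9×2 = 117
Sam: 2×3 + 4×2 + 17×3 + 2×2 + 16×3 + 9×4 = 153
Liam: 2×1 + 4×3 + 17×4 + 2×1 + 16×2 + 9×1 = 125
Wendy: 2×2 + 4×4 + 17×2 + 2×4 + 16×1 + 9×3 = 105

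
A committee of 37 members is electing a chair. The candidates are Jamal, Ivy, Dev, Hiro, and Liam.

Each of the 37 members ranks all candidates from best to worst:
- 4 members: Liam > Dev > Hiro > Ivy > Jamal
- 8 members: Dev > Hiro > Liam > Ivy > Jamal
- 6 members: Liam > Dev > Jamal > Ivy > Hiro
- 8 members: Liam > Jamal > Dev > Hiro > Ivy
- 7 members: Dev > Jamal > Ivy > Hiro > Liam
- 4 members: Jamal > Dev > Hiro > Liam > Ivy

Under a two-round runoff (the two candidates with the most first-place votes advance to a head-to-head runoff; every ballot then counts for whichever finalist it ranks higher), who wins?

Round 1 first-place votes: Jamal 4, Ivy 0, Dev 15, Hiro 0, Liam 18. Liam and Dev advance.
Runoff: Liam is ranked above Dev on 18 ballots, Dev above Liam on 19.

Dev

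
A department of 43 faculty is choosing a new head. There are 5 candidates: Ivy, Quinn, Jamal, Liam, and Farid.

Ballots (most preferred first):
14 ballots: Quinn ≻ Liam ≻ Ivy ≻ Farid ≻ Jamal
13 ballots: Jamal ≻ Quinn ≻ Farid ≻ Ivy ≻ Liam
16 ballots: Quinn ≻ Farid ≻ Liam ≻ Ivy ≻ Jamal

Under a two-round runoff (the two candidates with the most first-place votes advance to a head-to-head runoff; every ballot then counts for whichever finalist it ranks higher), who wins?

Quinn

Round 1 first-place votes: Ivy 0, Quinn 30, Jamal 13, Liam 0, Farid 0. Quinn and Jamal advance.
Runoff: Quinn is ranked above Jamal on 30 ballots, Jamal above Quinn on 13.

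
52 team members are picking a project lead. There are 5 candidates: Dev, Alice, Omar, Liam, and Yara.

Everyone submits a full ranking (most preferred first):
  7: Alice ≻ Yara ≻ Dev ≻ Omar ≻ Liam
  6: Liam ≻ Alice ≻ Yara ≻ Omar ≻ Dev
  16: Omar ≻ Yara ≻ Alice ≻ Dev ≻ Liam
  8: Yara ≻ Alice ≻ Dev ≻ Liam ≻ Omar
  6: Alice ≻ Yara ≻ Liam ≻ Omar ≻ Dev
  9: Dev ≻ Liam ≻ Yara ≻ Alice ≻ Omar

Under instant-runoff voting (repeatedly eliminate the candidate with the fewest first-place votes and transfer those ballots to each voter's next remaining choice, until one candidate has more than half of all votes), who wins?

Alice

Round 1: Dev 9, Alice 13, Omar 16, Liam 6, Yara 8. Liam eliminated.
Round 2: Dev 9, Alice 19, Omar 16, Yara 8. Yara eliminated.
Round 3: Dev 9, Alice 27, Omar 16. Alice has a majority (≥27).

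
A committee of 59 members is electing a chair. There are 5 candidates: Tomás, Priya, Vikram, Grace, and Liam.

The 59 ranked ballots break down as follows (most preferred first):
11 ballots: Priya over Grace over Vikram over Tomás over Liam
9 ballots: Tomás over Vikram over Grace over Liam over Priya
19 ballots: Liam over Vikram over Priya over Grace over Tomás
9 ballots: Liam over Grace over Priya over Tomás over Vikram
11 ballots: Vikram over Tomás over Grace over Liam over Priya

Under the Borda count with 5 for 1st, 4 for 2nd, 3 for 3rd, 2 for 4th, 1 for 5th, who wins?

Vikram

Tomás: 11×2 + 9×5 + 19×1 + 9×2 + 11×4 = 148
Priya: 11×5 + 9×1 + 19×3 + 9×3 + 11×1 = 159
Vikram: 11×3 + 9×4 + 19×4 + 9×1 + 11×5 = 209
Grace: 11×4 + 9×3 + 19×2 + 9×4 + 11×3 = 178
Liam: 11×1 + 9×2 + 19×5 + 9×5 + 11×2 = 191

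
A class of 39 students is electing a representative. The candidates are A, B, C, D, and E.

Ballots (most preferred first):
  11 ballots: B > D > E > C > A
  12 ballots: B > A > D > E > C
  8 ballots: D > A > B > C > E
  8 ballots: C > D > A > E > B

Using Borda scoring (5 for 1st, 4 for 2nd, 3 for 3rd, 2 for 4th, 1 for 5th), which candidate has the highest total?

A: 11×1 + 12×4 + 8×4 + 8×3 = 115
B: 11×5 + 12×5 + 8×3 + 8×1 = 147
C: 11×2 + 12×1 + 8×2 + 8×5 = 90
D: 11×4 + 12×3 + 8×5 + 8×4 = 152
E: 11×3 + 12×2 + 8×1 + 8×2 = 81

D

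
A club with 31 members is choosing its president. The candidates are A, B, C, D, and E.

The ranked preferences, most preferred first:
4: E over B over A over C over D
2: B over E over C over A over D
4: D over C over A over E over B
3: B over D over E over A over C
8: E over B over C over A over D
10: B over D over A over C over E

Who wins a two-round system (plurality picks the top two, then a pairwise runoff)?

E

Round 1 first-place votes: A 0, B 15, C 0, D 4, E 12. B and E advance.
Runoff: B is ranked above E on 15 ballots, E above B on 16.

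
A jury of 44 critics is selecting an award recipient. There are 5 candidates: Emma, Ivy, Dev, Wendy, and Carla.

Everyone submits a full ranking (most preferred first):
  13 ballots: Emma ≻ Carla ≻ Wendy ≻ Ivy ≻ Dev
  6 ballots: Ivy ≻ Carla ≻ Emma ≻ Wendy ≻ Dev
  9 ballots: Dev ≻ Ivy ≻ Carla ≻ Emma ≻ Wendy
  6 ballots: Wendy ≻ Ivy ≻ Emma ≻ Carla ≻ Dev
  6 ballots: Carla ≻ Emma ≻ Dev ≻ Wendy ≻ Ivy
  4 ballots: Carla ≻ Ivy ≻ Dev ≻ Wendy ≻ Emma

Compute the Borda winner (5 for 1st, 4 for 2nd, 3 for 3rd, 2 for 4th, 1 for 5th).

Emma: 13×5 + 6×3 + 9×2 + 6×3 + 6×4 + 4×1 = 147
Ivy: 13×2 + 6×5 + 9×4 + 6×4 + 6×1 + 4×4 = 138
Dev: 13×1 + 6×1 + 9×5 + 6×1 + 6×3 + 4×3 = 100
Wendy: 13×3 + 6×2 + 9×1 + 6×5 + 6×2 + 4×2 = 110
Carla: 13×4 + 6×4 + 9×3 + 6×2 + 6×5 + 4×5 = 165

Carla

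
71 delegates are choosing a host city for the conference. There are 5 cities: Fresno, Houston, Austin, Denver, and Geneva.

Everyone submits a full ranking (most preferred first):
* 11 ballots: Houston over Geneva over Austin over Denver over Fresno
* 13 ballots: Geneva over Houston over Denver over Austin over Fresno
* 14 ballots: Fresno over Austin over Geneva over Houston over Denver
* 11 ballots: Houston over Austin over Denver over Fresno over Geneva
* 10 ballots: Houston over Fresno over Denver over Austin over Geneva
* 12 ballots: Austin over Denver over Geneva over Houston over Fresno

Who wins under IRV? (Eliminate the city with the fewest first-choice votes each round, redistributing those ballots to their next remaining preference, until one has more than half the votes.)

Round 1: Fresno 14, Houston 32, Austin 12, Denver 0, Geneva 13. Denver eliminated.
Round 2: Fresno 14, Houston 32, Austin 12, Geneva 13. Austin eliminated.
Round 3: Fresno 14, Houston 32, Geneva 25. Fresno eliminated.
Round 4: Houston 32, Geneva 39. Geneva has a majority (≥36).

Geneva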